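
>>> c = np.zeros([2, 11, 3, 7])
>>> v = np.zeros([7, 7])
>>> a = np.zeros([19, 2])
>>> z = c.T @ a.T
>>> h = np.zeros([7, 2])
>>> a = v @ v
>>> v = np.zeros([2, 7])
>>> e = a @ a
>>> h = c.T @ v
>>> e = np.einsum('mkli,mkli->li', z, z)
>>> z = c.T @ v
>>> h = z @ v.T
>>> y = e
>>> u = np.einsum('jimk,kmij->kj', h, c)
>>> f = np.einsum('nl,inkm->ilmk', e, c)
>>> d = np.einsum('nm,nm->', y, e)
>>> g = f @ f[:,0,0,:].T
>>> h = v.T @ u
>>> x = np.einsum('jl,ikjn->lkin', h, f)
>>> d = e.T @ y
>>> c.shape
(2, 11, 3, 7)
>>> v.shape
(2, 7)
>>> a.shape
(7, 7)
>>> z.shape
(7, 3, 11, 7)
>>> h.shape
(7, 7)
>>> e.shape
(11, 19)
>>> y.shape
(11, 19)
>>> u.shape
(2, 7)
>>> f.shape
(2, 19, 7, 3)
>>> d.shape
(19, 19)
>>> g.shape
(2, 19, 7, 2)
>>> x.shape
(7, 19, 2, 3)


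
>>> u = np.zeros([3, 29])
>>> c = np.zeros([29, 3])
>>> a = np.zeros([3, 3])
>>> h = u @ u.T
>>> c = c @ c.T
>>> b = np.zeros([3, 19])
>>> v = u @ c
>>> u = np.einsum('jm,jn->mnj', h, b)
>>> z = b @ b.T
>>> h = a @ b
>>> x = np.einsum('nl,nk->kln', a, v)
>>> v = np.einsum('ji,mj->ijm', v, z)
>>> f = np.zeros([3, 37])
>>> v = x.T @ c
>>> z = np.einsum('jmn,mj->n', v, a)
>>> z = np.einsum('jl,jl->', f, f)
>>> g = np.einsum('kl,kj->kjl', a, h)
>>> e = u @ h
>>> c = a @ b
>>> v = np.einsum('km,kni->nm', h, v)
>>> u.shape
(3, 19, 3)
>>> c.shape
(3, 19)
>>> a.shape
(3, 3)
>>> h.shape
(3, 19)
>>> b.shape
(3, 19)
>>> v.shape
(3, 19)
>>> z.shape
()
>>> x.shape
(29, 3, 3)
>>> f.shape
(3, 37)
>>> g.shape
(3, 19, 3)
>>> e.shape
(3, 19, 19)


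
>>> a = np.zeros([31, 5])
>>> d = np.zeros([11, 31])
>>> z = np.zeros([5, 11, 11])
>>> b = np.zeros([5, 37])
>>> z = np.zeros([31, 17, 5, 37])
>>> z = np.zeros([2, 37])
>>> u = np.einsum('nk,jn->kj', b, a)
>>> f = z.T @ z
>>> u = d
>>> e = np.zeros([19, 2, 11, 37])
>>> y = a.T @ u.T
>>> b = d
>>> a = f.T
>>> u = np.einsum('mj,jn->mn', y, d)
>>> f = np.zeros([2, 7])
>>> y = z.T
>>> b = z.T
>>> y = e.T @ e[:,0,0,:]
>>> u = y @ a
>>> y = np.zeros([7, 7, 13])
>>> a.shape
(37, 37)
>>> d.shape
(11, 31)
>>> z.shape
(2, 37)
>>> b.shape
(37, 2)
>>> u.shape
(37, 11, 2, 37)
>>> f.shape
(2, 7)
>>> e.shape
(19, 2, 11, 37)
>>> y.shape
(7, 7, 13)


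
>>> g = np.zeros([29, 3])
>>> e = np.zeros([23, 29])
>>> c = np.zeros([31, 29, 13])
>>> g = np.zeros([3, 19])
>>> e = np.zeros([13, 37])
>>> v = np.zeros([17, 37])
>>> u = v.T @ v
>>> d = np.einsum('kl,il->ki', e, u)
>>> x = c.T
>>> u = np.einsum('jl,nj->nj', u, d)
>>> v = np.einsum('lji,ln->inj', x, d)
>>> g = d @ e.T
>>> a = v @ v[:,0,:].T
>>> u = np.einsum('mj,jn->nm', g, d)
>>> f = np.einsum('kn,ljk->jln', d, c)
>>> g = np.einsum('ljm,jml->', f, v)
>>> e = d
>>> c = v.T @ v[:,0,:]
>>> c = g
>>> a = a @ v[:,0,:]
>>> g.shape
()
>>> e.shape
(13, 37)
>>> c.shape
()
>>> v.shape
(31, 37, 29)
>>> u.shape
(37, 13)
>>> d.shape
(13, 37)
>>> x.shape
(13, 29, 31)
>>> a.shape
(31, 37, 29)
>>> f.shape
(29, 31, 37)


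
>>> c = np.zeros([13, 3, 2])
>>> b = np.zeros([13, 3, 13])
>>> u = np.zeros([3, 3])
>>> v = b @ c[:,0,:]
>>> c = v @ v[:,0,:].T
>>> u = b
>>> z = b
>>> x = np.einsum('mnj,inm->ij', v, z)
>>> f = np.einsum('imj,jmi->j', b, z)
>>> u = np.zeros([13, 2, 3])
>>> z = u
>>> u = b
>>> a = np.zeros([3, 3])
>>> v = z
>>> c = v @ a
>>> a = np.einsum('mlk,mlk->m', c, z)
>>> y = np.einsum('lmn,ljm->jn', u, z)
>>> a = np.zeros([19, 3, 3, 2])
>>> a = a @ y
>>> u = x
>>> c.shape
(13, 2, 3)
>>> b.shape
(13, 3, 13)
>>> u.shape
(13, 2)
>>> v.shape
(13, 2, 3)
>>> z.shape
(13, 2, 3)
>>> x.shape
(13, 2)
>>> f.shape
(13,)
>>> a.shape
(19, 3, 3, 13)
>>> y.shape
(2, 13)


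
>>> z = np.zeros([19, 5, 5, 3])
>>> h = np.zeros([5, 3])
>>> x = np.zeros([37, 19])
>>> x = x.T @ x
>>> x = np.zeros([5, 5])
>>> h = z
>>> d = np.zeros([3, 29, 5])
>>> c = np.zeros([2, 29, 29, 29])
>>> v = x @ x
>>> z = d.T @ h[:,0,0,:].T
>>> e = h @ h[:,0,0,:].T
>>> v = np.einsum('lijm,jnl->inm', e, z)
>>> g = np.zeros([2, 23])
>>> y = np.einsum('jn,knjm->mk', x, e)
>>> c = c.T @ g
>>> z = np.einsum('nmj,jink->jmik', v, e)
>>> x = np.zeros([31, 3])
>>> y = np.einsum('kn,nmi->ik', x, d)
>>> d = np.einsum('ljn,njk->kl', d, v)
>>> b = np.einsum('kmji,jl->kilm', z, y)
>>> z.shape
(19, 29, 5, 19)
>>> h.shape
(19, 5, 5, 3)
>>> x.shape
(31, 3)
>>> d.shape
(19, 3)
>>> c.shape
(29, 29, 29, 23)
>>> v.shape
(5, 29, 19)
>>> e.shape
(19, 5, 5, 19)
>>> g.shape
(2, 23)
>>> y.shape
(5, 31)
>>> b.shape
(19, 19, 31, 29)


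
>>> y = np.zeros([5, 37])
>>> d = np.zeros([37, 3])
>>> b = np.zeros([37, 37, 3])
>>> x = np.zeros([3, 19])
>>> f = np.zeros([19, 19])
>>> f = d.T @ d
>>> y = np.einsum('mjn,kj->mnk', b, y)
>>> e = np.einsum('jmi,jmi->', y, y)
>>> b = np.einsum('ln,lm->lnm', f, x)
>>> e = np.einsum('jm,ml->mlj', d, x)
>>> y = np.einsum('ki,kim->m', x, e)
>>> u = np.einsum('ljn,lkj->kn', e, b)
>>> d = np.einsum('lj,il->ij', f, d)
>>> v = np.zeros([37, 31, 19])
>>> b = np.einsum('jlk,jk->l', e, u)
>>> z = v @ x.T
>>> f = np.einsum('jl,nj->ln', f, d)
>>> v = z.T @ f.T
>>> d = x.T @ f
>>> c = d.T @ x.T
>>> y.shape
(37,)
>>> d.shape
(19, 37)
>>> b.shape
(19,)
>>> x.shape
(3, 19)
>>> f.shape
(3, 37)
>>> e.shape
(3, 19, 37)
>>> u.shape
(3, 37)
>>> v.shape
(3, 31, 3)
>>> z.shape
(37, 31, 3)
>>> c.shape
(37, 3)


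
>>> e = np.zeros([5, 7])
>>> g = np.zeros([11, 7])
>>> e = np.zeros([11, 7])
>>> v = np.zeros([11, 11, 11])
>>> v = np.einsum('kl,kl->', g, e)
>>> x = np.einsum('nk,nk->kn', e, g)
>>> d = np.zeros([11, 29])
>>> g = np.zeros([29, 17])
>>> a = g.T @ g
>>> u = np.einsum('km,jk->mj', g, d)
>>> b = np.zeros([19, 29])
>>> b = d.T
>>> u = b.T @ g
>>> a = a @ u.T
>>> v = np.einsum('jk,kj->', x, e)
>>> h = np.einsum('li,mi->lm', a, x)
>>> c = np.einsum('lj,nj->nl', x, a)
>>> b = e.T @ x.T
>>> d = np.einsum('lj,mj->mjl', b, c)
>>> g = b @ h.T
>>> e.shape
(11, 7)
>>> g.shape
(7, 17)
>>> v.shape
()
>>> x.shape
(7, 11)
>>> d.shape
(17, 7, 7)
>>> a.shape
(17, 11)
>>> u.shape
(11, 17)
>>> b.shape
(7, 7)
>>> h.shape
(17, 7)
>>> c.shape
(17, 7)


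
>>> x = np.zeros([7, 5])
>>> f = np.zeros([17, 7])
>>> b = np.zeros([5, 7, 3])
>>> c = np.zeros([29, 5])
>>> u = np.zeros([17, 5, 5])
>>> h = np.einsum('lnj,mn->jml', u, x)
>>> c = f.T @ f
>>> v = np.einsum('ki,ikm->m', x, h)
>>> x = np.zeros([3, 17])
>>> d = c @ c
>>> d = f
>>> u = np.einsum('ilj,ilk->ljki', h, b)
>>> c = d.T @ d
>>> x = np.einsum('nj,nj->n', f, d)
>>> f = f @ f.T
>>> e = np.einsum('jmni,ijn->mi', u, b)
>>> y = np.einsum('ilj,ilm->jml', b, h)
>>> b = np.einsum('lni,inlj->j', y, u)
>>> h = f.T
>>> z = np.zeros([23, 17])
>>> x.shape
(17,)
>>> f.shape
(17, 17)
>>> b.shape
(5,)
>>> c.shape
(7, 7)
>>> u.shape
(7, 17, 3, 5)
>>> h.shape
(17, 17)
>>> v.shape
(17,)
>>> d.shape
(17, 7)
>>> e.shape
(17, 5)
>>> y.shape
(3, 17, 7)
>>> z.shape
(23, 17)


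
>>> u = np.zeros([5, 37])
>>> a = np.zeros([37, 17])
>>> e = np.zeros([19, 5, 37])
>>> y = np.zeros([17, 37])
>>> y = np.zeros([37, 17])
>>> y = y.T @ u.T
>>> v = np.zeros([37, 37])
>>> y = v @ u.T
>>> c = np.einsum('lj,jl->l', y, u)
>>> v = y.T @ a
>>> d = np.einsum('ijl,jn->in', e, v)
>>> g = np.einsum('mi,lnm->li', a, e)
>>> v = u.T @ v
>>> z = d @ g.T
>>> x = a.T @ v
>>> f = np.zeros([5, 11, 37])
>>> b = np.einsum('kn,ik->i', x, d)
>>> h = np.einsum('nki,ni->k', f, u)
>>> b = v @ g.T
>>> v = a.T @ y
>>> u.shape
(5, 37)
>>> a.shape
(37, 17)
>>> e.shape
(19, 5, 37)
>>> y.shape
(37, 5)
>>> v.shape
(17, 5)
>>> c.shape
(37,)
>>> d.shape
(19, 17)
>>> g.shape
(19, 17)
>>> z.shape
(19, 19)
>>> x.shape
(17, 17)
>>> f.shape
(5, 11, 37)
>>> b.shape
(37, 19)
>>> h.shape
(11,)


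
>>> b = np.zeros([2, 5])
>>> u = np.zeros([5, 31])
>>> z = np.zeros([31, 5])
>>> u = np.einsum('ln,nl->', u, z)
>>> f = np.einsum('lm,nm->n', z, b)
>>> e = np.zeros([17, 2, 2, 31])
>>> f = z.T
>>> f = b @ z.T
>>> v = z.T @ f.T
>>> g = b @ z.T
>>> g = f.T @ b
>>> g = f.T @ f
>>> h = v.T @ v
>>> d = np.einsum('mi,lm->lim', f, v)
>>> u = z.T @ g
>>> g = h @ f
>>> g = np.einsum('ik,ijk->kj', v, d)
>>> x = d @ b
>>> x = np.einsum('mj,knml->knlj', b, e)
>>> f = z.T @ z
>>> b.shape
(2, 5)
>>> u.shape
(5, 31)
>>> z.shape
(31, 5)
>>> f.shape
(5, 5)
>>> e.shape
(17, 2, 2, 31)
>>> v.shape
(5, 2)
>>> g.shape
(2, 31)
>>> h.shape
(2, 2)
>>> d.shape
(5, 31, 2)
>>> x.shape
(17, 2, 31, 5)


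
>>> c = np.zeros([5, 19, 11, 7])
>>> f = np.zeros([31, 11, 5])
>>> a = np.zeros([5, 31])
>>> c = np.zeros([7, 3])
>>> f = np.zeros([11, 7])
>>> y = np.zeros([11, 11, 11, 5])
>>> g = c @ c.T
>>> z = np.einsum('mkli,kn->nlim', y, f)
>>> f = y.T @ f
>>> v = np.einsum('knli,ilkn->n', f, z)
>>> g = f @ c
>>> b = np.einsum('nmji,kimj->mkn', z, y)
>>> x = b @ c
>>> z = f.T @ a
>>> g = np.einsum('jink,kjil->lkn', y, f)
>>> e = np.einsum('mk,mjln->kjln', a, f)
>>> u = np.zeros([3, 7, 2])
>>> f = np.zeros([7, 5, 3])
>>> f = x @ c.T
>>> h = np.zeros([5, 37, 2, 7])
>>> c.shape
(7, 3)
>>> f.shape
(11, 11, 7)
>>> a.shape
(5, 31)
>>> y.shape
(11, 11, 11, 5)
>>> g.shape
(7, 5, 11)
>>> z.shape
(7, 11, 11, 31)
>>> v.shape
(11,)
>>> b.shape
(11, 11, 7)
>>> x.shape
(11, 11, 3)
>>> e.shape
(31, 11, 11, 7)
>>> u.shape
(3, 7, 2)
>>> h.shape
(5, 37, 2, 7)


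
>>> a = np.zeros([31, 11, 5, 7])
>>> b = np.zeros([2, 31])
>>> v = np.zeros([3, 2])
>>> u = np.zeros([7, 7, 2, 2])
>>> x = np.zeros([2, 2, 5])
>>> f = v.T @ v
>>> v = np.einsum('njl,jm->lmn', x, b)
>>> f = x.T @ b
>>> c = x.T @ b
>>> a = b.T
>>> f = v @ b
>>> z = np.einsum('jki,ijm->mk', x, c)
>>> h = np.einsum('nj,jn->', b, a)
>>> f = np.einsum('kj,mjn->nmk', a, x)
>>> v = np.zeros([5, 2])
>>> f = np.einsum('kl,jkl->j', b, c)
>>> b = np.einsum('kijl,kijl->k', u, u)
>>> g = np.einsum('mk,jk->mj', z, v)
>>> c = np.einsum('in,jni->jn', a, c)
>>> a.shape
(31, 2)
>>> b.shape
(7,)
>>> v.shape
(5, 2)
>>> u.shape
(7, 7, 2, 2)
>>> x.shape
(2, 2, 5)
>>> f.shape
(5,)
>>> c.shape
(5, 2)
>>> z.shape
(31, 2)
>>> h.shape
()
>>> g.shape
(31, 5)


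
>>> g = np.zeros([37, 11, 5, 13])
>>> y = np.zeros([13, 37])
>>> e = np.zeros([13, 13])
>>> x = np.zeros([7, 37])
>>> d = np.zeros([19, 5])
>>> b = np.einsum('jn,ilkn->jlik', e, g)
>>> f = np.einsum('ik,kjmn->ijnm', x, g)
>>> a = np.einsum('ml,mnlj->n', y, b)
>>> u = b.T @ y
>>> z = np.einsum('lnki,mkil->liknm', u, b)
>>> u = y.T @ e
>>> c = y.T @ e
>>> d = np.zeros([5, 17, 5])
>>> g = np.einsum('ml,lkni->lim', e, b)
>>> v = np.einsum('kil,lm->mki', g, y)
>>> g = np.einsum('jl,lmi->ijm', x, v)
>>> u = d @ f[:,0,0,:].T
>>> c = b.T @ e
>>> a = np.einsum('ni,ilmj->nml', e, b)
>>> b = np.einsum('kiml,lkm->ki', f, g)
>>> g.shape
(5, 7, 13)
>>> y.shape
(13, 37)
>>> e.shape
(13, 13)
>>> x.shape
(7, 37)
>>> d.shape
(5, 17, 5)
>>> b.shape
(7, 11)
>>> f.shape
(7, 11, 13, 5)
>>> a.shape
(13, 37, 11)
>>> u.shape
(5, 17, 7)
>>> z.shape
(5, 37, 11, 37, 13)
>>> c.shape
(5, 37, 11, 13)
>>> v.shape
(37, 13, 5)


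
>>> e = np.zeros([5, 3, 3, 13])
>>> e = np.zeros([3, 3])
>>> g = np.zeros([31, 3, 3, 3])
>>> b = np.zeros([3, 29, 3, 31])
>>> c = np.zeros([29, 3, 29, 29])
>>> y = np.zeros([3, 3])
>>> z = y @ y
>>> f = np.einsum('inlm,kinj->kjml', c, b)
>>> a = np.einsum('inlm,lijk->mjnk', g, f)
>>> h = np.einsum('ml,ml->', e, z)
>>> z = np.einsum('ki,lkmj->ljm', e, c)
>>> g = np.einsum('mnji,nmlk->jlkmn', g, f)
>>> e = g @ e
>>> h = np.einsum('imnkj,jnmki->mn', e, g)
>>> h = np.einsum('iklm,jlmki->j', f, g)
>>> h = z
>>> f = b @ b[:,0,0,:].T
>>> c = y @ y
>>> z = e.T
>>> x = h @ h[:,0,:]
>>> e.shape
(3, 29, 29, 31, 3)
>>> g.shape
(3, 29, 29, 31, 3)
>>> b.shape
(3, 29, 3, 31)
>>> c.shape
(3, 3)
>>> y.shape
(3, 3)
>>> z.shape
(3, 31, 29, 29, 3)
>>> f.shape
(3, 29, 3, 3)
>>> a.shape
(3, 29, 3, 29)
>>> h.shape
(29, 29, 29)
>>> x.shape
(29, 29, 29)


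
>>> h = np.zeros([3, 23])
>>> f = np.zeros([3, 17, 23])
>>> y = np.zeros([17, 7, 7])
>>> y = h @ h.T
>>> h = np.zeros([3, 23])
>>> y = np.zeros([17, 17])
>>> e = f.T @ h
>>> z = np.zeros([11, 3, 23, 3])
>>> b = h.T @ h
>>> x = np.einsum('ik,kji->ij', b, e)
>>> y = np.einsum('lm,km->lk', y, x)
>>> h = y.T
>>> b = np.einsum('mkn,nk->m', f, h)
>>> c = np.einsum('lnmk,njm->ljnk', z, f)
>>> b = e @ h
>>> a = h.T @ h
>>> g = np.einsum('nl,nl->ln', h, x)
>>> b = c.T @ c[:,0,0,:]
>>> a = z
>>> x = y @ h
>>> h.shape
(23, 17)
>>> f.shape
(3, 17, 23)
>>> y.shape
(17, 23)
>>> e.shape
(23, 17, 23)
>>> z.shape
(11, 3, 23, 3)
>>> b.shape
(3, 3, 17, 3)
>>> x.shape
(17, 17)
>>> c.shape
(11, 17, 3, 3)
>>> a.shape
(11, 3, 23, 3)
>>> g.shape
(17, 23)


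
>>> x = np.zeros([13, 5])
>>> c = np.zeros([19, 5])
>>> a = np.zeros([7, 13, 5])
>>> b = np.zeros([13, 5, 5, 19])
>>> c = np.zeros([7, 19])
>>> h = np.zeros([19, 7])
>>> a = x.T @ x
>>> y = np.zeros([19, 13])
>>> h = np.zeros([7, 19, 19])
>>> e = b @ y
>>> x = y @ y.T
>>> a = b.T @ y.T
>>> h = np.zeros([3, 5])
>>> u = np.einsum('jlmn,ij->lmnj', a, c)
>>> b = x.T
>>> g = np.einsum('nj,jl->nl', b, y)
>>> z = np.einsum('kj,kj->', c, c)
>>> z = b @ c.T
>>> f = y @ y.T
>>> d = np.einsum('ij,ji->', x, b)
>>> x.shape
(19, 19)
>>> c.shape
(7, 19)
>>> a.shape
(19, 5, 5, 19)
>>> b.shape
(19, 19)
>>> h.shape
(3, 5)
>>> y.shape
(19, 13)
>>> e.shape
(13, 5, 5, 13)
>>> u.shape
(5, 5, 19, 19)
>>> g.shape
(19, 13)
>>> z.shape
(19, 7)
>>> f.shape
(19, 19)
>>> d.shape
()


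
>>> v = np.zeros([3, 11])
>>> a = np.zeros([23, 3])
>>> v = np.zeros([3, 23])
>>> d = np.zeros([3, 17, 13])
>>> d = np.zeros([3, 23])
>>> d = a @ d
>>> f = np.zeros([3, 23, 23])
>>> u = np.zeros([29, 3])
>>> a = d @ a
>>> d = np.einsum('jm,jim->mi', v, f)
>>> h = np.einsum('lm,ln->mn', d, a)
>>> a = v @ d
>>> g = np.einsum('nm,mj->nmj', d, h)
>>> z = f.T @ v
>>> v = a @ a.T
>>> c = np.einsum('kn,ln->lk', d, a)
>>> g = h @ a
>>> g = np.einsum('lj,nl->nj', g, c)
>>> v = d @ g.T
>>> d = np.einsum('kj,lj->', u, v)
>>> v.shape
(23, 3)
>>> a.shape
(3, 23)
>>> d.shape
()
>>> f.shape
(3, 23, 23)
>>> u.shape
(29, 3)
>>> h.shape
(23, 3)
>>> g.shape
(3, 23)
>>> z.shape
(23, 23, 23)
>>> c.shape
(3, 23)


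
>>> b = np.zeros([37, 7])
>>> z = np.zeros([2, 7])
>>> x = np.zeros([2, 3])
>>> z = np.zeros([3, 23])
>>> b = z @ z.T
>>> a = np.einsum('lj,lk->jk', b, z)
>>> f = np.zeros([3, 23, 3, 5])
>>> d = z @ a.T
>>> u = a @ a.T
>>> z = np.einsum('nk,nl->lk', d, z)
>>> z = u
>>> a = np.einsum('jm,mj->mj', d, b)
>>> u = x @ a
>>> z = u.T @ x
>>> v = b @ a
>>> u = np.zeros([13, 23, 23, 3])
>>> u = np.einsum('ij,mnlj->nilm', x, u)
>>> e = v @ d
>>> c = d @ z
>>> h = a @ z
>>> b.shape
(3, 3)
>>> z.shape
(3, 3)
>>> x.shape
(2, 3)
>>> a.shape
(3, 3)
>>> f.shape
(3, 23, 3, 5)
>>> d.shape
(3, 3)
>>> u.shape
(23, 2, 23, 13)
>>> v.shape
(3, 3)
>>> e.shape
(3, 3)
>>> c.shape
(3, 3)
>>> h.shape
(3, 3)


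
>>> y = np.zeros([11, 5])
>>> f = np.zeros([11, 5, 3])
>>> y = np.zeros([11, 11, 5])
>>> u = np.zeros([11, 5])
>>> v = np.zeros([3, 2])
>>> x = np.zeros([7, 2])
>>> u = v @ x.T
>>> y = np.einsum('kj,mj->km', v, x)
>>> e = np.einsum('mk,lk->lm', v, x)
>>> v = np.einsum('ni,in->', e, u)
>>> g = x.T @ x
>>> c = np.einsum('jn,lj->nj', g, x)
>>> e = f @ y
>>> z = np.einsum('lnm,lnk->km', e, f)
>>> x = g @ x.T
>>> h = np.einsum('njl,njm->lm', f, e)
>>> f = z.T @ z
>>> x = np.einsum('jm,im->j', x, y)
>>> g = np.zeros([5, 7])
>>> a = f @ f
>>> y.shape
(3, 7)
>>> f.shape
(7, 7)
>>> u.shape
(3, 7)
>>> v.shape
()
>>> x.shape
(2,)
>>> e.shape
(11, 5, 7)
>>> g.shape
(5, 7)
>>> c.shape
(2, 2)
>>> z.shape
(3, 7)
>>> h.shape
(3, 7)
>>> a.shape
(7, 7)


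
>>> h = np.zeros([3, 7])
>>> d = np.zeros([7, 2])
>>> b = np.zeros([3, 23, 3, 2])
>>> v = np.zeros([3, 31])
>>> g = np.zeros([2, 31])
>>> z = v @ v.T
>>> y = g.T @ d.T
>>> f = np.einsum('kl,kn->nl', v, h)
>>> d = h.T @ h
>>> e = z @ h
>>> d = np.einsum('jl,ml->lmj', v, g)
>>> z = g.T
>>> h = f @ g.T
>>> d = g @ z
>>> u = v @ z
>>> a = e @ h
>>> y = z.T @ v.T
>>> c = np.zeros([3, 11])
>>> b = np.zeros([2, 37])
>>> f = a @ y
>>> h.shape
(7, 2)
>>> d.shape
(2, 2)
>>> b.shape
(2, 37)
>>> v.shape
(3, 31)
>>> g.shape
(2, 31)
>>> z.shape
(31, 2)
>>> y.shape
(2, 3)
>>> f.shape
(3, 3)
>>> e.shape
(3, 7)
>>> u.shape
(3, 2)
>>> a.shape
(3, 2)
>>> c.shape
(3, 11)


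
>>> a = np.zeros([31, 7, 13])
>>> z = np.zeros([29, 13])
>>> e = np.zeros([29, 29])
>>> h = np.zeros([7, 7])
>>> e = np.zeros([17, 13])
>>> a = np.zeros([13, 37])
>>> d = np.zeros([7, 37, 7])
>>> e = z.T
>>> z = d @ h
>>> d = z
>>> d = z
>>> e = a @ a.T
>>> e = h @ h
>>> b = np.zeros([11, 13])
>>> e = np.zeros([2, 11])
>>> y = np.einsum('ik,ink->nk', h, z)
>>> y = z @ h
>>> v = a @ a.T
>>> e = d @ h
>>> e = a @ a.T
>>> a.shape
(13, 37)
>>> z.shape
(7, 37, 7)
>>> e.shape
(13, 13)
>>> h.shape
(7, 7)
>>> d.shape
(7, 37, 7)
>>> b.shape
(11, 13)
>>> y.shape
(7, 37, 7)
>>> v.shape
(13, 13)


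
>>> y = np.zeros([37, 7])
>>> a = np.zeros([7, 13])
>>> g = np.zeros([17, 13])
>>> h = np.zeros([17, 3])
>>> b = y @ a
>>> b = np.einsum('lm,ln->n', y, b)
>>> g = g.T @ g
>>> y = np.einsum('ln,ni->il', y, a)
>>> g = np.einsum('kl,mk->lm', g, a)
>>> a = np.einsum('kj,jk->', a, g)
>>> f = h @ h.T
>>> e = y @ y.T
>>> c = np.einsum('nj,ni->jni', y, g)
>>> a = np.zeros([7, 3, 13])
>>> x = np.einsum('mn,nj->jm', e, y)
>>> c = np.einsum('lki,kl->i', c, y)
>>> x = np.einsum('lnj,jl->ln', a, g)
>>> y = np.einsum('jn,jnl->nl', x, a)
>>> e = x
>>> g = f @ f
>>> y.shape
(3, 13)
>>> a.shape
(7, 3, 13)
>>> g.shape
(17, 17)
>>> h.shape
(17, 3)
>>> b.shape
(13,)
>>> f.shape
(17, 17)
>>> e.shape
(7, 3)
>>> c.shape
(7,)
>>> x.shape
(7, 3)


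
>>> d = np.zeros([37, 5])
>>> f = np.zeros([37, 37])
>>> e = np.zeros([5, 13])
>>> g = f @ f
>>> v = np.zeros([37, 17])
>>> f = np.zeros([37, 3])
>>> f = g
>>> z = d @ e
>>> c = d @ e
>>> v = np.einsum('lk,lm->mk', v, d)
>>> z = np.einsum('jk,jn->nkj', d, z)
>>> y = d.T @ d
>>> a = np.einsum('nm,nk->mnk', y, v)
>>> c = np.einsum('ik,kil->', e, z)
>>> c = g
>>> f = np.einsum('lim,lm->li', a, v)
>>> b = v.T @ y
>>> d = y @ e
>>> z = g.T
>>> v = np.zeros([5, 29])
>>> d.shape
(5, 13)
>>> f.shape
(5, 5)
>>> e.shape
(5, 13)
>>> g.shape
(37, 37)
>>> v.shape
(5, 29)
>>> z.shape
(37, 37)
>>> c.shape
(37, 37)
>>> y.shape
(5, 5)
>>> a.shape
(5, 5, 17)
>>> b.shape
(17, 5)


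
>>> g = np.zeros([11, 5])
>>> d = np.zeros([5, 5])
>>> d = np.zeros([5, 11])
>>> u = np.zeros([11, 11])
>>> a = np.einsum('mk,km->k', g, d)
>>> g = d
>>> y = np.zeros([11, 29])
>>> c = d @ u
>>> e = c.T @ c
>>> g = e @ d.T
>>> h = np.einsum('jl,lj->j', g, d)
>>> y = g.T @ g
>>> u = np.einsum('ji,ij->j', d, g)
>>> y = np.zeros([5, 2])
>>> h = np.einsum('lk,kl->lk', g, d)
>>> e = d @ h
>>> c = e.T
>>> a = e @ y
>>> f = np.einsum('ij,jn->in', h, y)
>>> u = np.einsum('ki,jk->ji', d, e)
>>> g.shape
(11, 5)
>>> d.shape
(5, 11)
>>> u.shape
(5, 11)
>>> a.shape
(5, 2)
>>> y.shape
(5, 2)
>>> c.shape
(5, 5)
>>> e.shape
(5, 5)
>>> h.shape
(11, 5)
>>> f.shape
(11, 2)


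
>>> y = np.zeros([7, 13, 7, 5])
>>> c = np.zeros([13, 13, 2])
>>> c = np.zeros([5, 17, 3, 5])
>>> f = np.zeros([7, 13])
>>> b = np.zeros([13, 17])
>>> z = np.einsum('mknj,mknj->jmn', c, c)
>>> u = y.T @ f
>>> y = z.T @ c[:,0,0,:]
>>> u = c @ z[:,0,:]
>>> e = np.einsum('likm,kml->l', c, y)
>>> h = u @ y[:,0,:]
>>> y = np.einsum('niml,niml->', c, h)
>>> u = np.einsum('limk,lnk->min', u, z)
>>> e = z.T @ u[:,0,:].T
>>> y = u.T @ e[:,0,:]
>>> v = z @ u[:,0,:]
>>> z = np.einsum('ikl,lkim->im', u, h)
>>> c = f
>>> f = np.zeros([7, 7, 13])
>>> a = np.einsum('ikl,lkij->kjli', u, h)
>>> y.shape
(5, 17, 3)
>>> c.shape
(7, 13)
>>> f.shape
(7, 7, 13)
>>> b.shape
(13, 17)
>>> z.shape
(3, 5)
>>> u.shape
(3, 17, 5)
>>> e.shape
(3, 5, 3)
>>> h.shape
(5, 17, 3, 5)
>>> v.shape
(5, 5, 5)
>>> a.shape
(17, 5, 5, 3)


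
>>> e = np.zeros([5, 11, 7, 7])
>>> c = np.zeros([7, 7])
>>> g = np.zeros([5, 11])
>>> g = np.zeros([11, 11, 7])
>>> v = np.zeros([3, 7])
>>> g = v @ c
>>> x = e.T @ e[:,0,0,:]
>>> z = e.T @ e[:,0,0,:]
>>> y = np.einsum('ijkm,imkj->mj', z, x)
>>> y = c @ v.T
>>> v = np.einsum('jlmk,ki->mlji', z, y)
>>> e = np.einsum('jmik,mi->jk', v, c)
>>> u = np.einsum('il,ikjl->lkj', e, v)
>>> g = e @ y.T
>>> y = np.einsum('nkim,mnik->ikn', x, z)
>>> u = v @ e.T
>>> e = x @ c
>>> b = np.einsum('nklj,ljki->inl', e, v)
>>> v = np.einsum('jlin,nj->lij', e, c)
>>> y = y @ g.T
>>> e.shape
(7, 7, 11, 7)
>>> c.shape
(7, 7)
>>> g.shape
(11, 7)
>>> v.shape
(7, 11, 7)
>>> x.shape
(7, 7, 11, 7)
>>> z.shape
(7, 7, 11, 7)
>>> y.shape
(11, 7, 11)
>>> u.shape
(11, 7, 7, 11)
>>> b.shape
(3, 7, 11)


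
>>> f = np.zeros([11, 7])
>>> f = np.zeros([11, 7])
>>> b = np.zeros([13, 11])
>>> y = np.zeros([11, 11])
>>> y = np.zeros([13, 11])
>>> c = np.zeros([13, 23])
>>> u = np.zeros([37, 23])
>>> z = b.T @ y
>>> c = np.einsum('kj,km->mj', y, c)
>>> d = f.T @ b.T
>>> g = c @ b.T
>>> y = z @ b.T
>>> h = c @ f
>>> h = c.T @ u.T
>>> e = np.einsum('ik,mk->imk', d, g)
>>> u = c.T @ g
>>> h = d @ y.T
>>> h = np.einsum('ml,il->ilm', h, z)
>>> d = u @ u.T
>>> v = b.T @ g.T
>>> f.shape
(11, 7)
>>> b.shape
(13, 11)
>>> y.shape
(11, 13)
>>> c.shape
(23, 11)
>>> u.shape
(11, 13)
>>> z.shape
(11, 11)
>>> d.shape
(11, 11)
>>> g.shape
(23, 13)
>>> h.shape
(11, 11, 7)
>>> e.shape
(7, 23, 13)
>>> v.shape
(11, 23)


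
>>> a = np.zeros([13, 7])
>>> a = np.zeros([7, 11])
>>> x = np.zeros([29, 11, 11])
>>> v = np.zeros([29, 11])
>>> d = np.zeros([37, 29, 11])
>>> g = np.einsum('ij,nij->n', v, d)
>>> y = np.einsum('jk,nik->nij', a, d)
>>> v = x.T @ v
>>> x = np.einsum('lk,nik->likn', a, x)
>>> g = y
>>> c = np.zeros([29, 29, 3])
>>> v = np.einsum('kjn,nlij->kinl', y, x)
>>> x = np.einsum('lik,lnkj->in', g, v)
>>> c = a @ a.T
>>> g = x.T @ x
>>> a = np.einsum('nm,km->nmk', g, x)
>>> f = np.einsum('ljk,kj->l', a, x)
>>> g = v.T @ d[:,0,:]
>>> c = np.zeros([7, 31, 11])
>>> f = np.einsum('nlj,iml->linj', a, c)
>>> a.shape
(11, 11, 29)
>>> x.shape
(29, 11)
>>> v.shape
(37, 11, 7, 11)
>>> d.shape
(37, 29, 11)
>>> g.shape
(11, 7, 11, 11)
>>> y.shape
(37, 29, 7)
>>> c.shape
(7, 31, 11)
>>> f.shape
(11, 7, 11, 29)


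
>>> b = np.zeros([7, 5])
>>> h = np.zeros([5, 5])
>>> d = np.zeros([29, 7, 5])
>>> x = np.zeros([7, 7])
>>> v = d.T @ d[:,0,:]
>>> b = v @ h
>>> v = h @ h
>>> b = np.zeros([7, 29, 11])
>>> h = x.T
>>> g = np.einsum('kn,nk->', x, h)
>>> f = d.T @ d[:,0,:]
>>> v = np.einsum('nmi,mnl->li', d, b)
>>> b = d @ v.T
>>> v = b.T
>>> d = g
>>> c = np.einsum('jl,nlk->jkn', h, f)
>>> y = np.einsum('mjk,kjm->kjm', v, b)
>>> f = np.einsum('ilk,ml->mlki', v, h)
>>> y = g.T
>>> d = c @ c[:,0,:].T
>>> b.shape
(29, 7, 11)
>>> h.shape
(7, 7)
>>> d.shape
(7, 5, 7)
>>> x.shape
(7, 7)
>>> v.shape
(11, 7, 29)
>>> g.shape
()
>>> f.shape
(7, 7, 29, 11)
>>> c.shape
(7, 5, 5)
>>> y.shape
()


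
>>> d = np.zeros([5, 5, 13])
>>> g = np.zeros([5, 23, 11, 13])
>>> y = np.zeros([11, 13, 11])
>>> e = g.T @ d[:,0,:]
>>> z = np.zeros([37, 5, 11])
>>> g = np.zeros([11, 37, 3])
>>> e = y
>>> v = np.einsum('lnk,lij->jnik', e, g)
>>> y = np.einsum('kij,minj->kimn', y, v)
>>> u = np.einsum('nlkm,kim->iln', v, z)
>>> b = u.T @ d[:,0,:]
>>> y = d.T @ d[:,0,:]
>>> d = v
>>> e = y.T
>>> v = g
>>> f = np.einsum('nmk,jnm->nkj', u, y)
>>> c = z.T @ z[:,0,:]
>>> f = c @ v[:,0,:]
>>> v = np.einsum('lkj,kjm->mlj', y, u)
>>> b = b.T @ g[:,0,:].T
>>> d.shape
(3, 13, 37, 11)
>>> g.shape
(11, 37, 3)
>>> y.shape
(13, 5, 13)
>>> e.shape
(13, 5, 13)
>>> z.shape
(37, 5, 11)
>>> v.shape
(3, 13, 13)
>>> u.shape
(5, 13, 3)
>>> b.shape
(13, 13, 11)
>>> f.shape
(11, 5, 3)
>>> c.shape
(11, 5, 11)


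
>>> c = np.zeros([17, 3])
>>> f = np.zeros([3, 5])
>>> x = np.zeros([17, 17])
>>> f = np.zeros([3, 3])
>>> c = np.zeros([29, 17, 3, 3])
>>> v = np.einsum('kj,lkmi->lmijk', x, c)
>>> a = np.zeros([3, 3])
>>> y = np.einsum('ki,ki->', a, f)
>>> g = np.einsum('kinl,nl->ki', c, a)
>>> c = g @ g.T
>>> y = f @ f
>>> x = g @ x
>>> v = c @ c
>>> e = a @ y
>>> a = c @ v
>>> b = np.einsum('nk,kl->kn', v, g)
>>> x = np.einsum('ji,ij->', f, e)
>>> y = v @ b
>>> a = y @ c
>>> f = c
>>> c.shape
(29, 29)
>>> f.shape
(29, 29)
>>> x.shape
()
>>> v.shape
(29, 29)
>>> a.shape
(29, 29)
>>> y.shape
(29, 29)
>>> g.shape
(29, 17)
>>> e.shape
(3, 3)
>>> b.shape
(29, 29)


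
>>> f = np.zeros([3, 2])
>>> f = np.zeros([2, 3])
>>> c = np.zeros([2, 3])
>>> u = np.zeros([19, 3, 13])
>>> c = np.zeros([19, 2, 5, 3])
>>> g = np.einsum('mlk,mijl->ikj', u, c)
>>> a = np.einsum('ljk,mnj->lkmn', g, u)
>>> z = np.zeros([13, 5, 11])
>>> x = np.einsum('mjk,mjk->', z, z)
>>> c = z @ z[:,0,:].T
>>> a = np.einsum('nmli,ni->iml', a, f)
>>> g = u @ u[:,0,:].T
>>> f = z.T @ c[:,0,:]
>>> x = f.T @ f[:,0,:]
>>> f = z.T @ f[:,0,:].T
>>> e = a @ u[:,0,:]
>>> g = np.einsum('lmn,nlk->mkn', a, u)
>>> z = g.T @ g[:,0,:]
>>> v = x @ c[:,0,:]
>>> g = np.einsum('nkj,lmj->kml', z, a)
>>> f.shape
(11, 5, 11)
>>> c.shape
(13, 5, 13)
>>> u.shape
(19, 3, 13)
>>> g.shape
(13, 5, 3)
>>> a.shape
(3, 5, 19)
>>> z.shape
(19, 13, 19)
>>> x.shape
(13, 5, 13)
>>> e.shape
(3, 5, 13)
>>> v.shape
(13, 5, 13)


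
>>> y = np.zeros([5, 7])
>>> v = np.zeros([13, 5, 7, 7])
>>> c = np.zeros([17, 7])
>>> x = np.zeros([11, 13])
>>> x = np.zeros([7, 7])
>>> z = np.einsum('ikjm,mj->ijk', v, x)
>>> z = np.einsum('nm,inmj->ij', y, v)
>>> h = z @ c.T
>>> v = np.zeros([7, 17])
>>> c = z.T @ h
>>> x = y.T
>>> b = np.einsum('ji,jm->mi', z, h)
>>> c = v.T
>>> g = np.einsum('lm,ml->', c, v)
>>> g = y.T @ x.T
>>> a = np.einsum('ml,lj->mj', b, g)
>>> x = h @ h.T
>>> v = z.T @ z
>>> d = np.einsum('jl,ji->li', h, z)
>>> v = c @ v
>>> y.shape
(5, 7)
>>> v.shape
(17, 7)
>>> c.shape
(17, 7)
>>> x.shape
(13, 13)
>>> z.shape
(13, 7)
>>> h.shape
(13, 17)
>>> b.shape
(17, 7)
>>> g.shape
(7, 7)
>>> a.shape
(17, 7)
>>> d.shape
(17, 7)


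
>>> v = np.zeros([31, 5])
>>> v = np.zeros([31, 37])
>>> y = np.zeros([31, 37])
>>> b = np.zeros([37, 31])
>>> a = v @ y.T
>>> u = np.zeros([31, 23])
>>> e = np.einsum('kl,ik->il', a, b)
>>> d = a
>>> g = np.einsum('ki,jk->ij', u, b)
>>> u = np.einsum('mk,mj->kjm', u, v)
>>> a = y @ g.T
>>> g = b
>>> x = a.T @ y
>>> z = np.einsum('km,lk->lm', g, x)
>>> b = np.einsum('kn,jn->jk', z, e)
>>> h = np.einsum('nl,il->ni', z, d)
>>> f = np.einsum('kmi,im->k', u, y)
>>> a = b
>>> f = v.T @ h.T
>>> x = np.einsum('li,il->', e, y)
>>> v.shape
(31, 37)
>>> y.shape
(31, 37)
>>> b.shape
(37, 23)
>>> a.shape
(37, 23)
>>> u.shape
(23, 37, 31)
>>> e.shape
(37, 31)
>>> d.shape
(31, 31)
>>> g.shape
(37, 31)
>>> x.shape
()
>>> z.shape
(23, 31)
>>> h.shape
(23, 31)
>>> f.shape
(37, 23)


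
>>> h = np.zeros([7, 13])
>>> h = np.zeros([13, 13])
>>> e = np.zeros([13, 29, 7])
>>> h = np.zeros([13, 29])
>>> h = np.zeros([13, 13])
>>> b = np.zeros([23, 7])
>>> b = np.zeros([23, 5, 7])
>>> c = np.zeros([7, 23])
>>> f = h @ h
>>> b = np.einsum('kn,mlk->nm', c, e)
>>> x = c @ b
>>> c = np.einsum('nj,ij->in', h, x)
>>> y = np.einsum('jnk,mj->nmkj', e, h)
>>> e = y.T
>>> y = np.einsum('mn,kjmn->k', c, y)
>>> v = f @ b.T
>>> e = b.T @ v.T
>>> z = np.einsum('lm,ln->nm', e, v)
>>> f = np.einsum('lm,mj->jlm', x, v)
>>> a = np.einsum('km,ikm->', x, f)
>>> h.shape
(13, 13)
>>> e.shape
(13, 13)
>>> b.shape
(23, 13)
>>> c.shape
(7, 13)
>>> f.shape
(23, 7, 13)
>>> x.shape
(7, 13)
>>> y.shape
(29,)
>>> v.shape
(13, 23)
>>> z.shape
(23, 13)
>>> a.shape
()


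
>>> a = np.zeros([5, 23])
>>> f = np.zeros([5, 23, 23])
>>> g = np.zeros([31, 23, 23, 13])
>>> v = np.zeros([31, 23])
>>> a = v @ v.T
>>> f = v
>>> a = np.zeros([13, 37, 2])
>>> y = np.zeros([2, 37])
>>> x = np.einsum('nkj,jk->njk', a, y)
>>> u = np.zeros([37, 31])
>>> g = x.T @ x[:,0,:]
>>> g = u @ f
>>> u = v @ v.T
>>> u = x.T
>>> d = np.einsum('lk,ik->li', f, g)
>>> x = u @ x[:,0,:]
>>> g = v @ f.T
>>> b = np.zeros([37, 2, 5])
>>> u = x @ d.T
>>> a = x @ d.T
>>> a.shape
(37, 2, 31)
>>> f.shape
(31, 23)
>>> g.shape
(31, 31)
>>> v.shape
(31, 23)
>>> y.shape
(2, 37)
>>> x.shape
(37, 2, 37)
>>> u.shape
(37, 2, 31)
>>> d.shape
(31, 37)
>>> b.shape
(37, 2, 5)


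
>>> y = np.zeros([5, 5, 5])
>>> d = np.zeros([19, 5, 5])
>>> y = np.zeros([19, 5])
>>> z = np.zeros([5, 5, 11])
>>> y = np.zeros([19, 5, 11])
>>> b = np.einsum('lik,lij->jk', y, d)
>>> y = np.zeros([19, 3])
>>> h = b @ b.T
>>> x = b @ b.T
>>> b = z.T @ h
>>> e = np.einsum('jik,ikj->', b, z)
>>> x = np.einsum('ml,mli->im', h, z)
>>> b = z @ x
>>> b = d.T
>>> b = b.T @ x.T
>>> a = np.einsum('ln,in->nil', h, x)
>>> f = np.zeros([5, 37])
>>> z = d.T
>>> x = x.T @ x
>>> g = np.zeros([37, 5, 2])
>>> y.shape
(19, 3)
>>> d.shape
(19, 5, 5)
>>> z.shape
(5, 5, 19)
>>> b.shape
(19, 5, 11)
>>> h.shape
(5, 5)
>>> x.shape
(5, 5)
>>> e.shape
()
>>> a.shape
(5, 11, 5)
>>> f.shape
(5, 37)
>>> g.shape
(37, 5, 2)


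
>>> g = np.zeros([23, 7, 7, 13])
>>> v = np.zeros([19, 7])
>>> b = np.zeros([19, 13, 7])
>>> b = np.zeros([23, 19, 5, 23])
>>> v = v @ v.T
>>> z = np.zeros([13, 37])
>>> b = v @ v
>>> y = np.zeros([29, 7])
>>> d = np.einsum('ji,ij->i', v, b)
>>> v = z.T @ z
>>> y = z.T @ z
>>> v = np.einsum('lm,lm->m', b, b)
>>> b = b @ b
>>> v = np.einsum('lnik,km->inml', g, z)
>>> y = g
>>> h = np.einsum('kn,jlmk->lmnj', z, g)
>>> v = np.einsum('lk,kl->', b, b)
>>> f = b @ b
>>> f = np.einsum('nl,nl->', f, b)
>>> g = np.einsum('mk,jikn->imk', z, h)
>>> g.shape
(7, 13, 37)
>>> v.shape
()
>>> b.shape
(19, 19)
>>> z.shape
(13, 37)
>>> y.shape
(23, 7, 7, 13)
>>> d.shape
(19,)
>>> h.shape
(7, 7, 37, 23)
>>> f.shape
()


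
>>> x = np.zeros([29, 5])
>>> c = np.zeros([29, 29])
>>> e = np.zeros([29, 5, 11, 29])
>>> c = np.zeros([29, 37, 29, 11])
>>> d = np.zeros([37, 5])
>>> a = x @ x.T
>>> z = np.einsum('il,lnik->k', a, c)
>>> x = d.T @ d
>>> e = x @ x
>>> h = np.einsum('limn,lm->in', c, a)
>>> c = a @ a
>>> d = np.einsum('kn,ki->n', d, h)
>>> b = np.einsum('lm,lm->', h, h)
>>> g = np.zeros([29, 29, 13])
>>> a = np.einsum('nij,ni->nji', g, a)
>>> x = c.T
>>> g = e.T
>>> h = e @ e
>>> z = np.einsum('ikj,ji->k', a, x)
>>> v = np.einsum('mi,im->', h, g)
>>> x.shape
(29, 29)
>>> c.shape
(29, 29)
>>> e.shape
(5, 5)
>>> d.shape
(5,)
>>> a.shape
(29, 13, 29)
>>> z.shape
(13,)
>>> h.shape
(5, 5)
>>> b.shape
()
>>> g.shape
(5, 5)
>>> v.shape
()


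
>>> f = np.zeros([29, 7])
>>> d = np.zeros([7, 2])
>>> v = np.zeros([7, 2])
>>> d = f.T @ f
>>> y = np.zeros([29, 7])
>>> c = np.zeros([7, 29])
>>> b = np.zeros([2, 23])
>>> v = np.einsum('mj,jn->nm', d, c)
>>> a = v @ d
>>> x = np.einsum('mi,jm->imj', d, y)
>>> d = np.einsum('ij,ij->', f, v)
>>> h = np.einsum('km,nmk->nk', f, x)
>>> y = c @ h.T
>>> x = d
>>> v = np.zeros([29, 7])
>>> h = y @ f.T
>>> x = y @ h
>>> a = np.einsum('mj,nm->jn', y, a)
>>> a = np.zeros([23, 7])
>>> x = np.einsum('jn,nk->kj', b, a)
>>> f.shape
(29, 7)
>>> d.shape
()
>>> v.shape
(29, 7)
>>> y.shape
(7, 7)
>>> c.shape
(7, 29)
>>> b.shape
(2, 23)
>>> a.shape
(23, 7)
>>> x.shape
(7, 2)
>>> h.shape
(7, 29)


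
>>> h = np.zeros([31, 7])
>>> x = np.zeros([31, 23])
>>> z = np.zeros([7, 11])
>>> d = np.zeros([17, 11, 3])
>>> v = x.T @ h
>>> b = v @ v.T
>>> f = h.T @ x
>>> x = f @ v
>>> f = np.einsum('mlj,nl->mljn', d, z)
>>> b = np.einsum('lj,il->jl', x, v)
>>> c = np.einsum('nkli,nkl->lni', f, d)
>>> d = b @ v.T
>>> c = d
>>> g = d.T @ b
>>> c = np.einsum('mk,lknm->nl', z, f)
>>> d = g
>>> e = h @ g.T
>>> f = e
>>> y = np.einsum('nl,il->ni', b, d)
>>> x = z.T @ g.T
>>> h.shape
(31, 7)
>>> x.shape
(11, 23)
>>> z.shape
(7, 11)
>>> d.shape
(23, 7)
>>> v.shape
(23, 7)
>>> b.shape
(7, 7)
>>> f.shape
(31, 23)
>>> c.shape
(3, 17)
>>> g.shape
(23, 7)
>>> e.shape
(31, 23)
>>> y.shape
(7, 23)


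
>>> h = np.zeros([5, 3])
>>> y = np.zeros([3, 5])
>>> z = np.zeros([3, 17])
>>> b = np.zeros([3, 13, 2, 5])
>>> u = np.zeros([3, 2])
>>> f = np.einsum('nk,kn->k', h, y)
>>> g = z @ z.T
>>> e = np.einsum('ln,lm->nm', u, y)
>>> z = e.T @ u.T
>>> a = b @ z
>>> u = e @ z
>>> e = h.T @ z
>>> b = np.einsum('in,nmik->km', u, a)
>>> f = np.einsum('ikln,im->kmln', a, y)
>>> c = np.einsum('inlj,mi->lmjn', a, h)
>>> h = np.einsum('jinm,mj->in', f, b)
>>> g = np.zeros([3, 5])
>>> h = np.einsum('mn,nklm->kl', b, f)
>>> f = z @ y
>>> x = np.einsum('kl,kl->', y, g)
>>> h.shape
(5, 2)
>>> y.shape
(3, 5)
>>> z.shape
(5, 3)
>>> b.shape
(3, 13)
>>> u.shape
(2, 3)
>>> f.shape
(5, 5)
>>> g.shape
(3, 5)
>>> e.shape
(3, 3)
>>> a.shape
(3, 13, 2, 3)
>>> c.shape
(2, 5, 3, 13)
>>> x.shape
()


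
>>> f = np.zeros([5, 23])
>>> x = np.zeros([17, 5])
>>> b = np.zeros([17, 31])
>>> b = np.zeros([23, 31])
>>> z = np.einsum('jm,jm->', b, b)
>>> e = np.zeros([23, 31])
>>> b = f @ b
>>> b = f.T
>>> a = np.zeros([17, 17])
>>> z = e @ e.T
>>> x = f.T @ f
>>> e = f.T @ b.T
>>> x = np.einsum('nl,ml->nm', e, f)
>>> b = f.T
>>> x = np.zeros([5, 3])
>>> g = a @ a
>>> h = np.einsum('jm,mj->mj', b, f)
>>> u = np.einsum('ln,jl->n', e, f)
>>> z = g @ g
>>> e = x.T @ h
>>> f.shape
(5, 23)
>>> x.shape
(5, 3)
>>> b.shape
(23, 5)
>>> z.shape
(17, 17)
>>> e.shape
(3, 23)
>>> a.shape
(17, 17)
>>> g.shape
(17, 17)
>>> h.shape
(5, 23)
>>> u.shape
(23,)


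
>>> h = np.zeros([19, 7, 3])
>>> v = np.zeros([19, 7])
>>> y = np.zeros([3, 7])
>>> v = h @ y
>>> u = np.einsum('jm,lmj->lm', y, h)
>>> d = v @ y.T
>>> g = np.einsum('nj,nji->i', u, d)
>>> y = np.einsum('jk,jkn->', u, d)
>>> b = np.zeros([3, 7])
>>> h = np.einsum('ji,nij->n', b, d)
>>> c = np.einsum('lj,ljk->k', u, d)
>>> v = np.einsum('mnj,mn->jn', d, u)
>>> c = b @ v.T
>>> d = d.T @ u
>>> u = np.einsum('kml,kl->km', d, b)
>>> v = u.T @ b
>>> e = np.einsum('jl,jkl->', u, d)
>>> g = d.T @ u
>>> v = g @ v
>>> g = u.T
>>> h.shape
(19,)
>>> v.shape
(7, 7, 7)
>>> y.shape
()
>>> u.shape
(3, 7)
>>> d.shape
(3, 7, 7)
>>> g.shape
(7, 3)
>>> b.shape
(3, 7)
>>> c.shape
(3, 3)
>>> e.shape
()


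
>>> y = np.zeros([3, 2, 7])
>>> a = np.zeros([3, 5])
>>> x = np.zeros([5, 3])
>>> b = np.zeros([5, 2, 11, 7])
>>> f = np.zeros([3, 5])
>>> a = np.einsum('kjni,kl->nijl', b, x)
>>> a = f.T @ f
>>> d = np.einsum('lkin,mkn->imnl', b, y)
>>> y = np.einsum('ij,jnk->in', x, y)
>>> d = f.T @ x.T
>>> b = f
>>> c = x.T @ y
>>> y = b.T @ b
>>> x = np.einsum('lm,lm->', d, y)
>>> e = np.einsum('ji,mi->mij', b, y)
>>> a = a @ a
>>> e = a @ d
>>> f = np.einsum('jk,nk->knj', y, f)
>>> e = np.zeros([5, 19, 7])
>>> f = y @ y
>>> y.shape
(5, 5)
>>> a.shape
(5, 5)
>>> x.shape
()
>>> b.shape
(3, 5)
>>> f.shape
(5, 5)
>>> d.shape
(5, 5)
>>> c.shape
(3, 2)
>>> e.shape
(5, 19, 7)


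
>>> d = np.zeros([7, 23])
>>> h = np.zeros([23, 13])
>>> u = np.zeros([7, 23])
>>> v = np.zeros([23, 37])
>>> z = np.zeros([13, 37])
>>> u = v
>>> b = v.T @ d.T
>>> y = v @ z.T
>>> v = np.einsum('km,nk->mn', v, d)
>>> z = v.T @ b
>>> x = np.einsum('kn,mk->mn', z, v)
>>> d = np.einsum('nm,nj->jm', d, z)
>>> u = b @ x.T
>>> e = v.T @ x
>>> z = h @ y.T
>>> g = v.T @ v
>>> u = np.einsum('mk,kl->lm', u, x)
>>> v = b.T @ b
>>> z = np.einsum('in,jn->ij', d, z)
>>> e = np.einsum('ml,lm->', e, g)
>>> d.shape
(7, 23)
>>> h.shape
(23, 13)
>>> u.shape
(7, 37)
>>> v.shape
(7, 7)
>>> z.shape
(7, 23)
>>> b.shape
(37, 7)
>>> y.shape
(23, 13)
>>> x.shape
(37, 7)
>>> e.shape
()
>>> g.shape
(7, 7)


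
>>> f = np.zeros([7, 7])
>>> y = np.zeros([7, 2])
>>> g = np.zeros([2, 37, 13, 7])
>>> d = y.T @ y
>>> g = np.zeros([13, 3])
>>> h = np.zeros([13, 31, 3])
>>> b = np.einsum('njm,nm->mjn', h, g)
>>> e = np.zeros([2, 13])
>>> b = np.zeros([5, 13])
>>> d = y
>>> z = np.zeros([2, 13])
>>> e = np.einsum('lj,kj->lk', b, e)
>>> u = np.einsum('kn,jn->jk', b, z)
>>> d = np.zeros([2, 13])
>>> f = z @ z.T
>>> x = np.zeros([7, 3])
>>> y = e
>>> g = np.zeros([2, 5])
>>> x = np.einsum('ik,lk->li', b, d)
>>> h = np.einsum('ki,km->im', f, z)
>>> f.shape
(2, 2)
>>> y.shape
(5, 2)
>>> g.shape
(2, 5)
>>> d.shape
(2, 13)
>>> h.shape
(2, 13)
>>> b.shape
(5, 13)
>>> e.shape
(5, 2)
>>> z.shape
(2, 13)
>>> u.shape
(2, 5)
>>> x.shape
(2, 5)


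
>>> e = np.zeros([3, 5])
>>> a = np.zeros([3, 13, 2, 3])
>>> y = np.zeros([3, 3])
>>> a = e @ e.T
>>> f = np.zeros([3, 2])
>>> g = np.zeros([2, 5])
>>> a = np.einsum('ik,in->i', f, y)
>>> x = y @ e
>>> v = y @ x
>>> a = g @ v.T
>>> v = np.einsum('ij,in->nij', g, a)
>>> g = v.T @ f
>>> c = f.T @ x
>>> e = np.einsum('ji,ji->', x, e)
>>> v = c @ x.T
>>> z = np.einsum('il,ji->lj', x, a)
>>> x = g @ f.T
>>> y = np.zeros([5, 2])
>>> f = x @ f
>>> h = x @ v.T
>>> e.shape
()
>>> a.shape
(2, 3)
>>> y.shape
(5, 2)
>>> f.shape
(5, 2, 2)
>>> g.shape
(5, 2, 2)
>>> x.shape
(5, 2, 3)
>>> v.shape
(2, 3)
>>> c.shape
(2, 5)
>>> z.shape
(5, 2)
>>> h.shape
(5, 2, 2)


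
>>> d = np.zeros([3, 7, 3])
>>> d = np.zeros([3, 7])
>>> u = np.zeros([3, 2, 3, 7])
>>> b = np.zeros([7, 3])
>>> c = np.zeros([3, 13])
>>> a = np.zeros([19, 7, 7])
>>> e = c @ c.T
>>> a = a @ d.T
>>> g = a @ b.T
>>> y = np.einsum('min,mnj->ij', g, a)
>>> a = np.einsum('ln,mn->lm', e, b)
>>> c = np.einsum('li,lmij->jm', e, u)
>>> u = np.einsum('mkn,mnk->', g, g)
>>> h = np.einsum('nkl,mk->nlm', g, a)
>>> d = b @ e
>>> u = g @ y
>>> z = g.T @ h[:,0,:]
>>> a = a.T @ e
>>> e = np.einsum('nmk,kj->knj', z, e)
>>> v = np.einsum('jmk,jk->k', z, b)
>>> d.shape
(7, 3)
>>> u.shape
(19, 7, 3)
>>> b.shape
(7, 3)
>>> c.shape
(7, 2)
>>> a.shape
(7, 3)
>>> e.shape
(3, 7, 3)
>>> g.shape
(19, 7, 7)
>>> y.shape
(7, 3)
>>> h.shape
(19, 7, 3)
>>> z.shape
(7, 7, 3)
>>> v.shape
(3,)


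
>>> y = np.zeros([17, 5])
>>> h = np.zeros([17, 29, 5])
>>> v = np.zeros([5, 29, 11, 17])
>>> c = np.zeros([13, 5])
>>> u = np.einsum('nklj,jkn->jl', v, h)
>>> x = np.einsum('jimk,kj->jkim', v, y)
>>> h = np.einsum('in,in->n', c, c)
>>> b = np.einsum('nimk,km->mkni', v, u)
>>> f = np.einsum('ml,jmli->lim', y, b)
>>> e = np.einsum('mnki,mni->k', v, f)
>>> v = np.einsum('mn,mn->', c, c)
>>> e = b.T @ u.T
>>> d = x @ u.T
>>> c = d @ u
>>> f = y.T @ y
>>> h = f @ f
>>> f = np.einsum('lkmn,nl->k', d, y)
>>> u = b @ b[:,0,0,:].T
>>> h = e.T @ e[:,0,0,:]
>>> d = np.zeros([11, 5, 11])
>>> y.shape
(17, 5)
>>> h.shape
(17, 17, 5, 17)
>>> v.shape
()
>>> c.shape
(5, 17, 29, 11)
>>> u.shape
(11, 17, 5, 11)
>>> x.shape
(5, 17, 29, 11)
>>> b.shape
(11, 17, 5, 29)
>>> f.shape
(17,)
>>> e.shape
(29, 5, 17, 17)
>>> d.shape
(11, 5, 11)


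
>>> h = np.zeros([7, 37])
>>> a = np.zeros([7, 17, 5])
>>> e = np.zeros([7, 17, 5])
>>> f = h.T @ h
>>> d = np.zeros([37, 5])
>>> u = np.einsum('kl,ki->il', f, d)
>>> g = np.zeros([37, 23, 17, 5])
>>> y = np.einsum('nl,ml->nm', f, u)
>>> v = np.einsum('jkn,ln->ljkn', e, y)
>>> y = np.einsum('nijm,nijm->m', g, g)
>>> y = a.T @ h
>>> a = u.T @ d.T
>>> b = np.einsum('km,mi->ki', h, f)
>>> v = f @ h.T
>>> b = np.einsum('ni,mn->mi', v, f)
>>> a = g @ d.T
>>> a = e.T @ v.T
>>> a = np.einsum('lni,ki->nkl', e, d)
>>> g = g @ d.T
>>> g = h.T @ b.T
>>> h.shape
(7, 37)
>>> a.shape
(17, 37, 7)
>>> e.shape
(7, 17, 5)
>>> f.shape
(37, 37)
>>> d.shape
(37, 5)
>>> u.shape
(5, 37)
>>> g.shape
(37, 37)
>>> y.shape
(5, 17, 37)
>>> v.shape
(37, 7)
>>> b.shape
(37, 7)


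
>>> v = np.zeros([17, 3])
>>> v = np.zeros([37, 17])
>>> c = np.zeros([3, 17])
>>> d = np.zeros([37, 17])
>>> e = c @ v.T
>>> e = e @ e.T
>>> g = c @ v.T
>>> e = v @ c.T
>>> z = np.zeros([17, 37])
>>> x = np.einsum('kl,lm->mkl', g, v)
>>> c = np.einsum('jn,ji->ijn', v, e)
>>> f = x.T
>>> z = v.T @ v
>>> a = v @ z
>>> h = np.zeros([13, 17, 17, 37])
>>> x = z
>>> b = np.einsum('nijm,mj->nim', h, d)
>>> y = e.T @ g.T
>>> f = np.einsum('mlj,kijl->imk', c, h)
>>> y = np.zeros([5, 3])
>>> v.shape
(37, 17)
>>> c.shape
(3, 37, 17)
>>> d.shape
(37, 17)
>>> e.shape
(37, 3)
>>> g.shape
(3, 37)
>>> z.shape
(17, 17)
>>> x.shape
(17, 17)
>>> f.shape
(17, 3, 13)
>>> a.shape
(37, 17)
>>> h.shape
(13, 17, 17, 37)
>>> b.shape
(13, 17, 37)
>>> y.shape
(5, 3)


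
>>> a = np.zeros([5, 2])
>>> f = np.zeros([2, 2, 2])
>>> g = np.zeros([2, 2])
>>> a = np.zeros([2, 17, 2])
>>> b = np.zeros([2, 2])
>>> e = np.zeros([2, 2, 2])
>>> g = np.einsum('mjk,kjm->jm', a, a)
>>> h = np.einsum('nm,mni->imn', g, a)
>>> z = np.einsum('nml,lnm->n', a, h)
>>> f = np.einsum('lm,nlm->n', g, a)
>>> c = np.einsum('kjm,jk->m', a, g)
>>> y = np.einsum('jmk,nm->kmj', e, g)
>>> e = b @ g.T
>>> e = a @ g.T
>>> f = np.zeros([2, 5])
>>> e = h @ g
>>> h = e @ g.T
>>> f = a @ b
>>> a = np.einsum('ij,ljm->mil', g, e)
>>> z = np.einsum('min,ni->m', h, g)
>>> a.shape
(2, 17, 2)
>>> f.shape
(2, 17, 2)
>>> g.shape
(17, 2)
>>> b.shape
(2, 2)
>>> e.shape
(2, 2, 2)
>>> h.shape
(2, 2, 17)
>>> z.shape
(2,)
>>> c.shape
(2,)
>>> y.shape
(2, 2, 2)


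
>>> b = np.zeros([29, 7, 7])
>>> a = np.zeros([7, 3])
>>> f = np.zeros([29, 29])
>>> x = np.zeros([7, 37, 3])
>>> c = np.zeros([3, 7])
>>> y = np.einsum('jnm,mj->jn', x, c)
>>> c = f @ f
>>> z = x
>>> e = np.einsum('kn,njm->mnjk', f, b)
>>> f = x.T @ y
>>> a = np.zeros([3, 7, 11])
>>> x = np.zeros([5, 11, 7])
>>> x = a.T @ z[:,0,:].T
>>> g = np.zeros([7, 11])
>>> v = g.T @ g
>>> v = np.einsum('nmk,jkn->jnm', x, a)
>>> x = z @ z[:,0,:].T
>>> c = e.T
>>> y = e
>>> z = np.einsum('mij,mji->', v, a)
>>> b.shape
(29, 7, 7)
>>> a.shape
(3, 7, 11)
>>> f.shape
(3, 37, 37)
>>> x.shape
(7, 37, 7)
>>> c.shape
(29, 7, 29, 7)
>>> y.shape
(7, 29, 7, 29)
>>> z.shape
()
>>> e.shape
(7, 29, 7, 29)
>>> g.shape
(7, 11)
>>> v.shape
(3, 11, 7)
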